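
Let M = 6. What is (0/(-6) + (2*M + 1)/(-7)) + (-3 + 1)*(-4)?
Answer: 43/7 ≈ 6.1429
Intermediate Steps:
(0/(-6) + (2*M + 1)/(-7)) + (-3 + 1)*(-4) = (0/(-6) + (2*6 + 1)/(-7)) + (-3 + 1)*(-4) = (0*(-⅙) + (12 + 1)*(-⅐)) - 2*(-4) = (0 + 13*(-⅐)) + 8 = (0 - 13/7) + 8 = -13/7 + 8 = 43/7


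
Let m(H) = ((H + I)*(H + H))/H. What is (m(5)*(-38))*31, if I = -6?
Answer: 2356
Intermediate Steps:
m(H) = -12 + 2*H (m(H) = ((H - 6)*(H + H))/H = ((-6 + H)*(2*H))/H = (2*H*(-6 + H))/H = -12 + 2*H)
(m(5)*(-38))*31 = ((-12 + 2*5)*(-38))*31 = ((-12 + 10)*(-38))*31 = -2*(-38)*31 = 76*31 = 2356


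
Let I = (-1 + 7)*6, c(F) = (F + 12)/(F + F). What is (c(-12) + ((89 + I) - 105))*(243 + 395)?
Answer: 12760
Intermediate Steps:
c(F) = (12 + F)/(2*F) (c(F) = (12 + F)/((2*F)) = (12 + F)*(1/(2*F)) = (12 + F)/(2*F))
I = 36 (I = 6*6 = 36)
(c(-12) + ((89 + I) - 105))*(243 + 395) = ((½)*(12 - 12)/(-12) + ((89 + 36) - 105))*(243 + 395) = ((½)*(-1/12)*0 + (125 - 105))*638 = (0 + 20)*638 = 20*638 = 12760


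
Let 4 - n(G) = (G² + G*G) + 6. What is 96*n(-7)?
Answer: -9600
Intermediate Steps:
n(G) = -2 - 2*G² (n(G) = 4 - ((G² + G*G) + 6) = 4 - ((G² + G²) + 6) = 4 - (2*G² + 6) = 4 - (6 + 2*G²) = 4 + (-6 - 2*G²) = -2 - 2*G²)
96*n(-7) = 96*(-2 - 2*(-7)²) = 96*(-2 - 2*49) = 96*(-2 - 98) = 96*(-100) = -9600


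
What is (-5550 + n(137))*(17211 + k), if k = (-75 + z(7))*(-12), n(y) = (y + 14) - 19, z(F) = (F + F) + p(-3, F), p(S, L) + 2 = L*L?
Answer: -94159422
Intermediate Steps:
p(S, L) = -2 + L² (p(S, L) = -2 + L*L = -2 + L²)
z(F) = -2 + F² + 2*F (z(F) = (F + F) + (-2 + F²) = 2*F + (-2 + F²) = -2 + F² + 2*F)
n(y) = -5 + y (n(y) = (14 + y) - 19 = -5 + y)
k = 168 (k = (-75 + (-2 + 7² + 2*7))*(-12) = (-75 + (-2 + 49 + 14))*(-12) = (-75 + 61)*(-12) = -14*(-12) = 168)
(-5550 + n(137))*(17211 + k) = (-5550 + (-5 + 137))*(17211 + 168) = (-5550 + 132)*17379 = -5418*17379 = -94159422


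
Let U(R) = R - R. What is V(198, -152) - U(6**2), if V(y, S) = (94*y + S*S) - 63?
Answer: 41653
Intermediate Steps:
V(y, S) = -63 + S**2 + 94*y (V(y, S) = (94*y + S**2) - 63 = (S**2 + 94*y) - 63 = -63 + S**2 + 94*y)
U(R) = 0
V(198, -152) - U(6**2) = (-63 + (-152)**2 + 94*198) - 1*0 = (-63 + 23104 + 18612) + 0 = 41653 + 0 = 41653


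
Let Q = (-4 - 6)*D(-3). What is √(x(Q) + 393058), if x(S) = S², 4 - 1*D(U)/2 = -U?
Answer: √393458 ≈ 627.26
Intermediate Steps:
D(U) = 8 + 2*U (D(U) = 8 - (-2)*U = 8 + 2*U)
Q = -20 (Q = (-4 - 6)*(8 + 2*(-3)) = -10*(8 - 6) = -10*2 = -20)
√(x(Q) + 393058) = √((-20)² + 393058) = √(400 + 393058) = √393458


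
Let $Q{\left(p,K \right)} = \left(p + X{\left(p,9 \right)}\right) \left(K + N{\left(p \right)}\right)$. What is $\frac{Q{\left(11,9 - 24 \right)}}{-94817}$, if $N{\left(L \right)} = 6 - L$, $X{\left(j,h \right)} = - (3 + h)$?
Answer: $- \frac{20}{94817} \approx -0.00021093$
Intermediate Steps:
$X{\left(j,h \right)} = -3 - h$
$Q{\left(p,K \right)} = \left(-12 + p\right) \left(6 + K - p\right)$ ($Q{\left(p,K \right)} = \left(p - 12\right) \left(K - \left(-6 + p\right)\right) = \left(p - 12\right) \left(6 + K - p\right) = \left(-12 + p\right) \left(6 + K - p\right)$)
$\frac{Q{\left(11,9 - 24 \right)}}{-94817} = \frac{-72 - 11^{2} - 12 \left(9 - 24\right) + 18 \cdot 11 + \left(9 - 24\right) 11}{-94817} = \left(-72 - 121 - 12 \left(9 - 24\right) + 198 + \left(9 - 24\right) 11\right) \left(- \frac{1}{94817}\right) = \left(-72 - 121 - -180 + 198 - 165\right) \left(- \frac{1}{94817}\right) = \left(-72 - 121 + 180 + 198 - 165\right) \left(- \frac{1}{94817}\right) = 20 \left(- \frac{1}{94817}\right) = - \frac{20}{94817}$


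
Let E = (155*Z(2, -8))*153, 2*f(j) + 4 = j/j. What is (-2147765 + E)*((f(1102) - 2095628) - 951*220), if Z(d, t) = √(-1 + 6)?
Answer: 9900550172735/2 - 109319011785*√5/2 ≈ 4.8281e+12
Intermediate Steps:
Z(d, t) = √5
f(j) = -3/2 (f(j) = -2 + (j/j)/2 = -2 + (½)*1 = -2 + ½ = -3/2)
E = 23715*√5 (E = (155*√5)*153 = 23715*√5 ≈ 53028.)
(-2147765 + E)*((f(1102) - 2095628) - 951*220) = (-2147765 + 23715*√5)*((-3/2 - 2095628) - 951*220) = (-2147765 + 23715*√5)*(-4191259/2 - 209220) = (-2147765 + 23715*√5)*(-4609699/2) = 9900550172735/2 - 109319011785*√5/2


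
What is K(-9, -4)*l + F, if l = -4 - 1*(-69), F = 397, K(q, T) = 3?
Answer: 592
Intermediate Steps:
l = 65 (l = -4 + 69 = 65)
K(-9, -4)*l + F = 3*65 + 397 = 195 + 397 = 592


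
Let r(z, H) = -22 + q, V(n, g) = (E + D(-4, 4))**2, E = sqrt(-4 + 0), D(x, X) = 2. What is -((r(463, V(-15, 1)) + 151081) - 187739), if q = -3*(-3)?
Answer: 36671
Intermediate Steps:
q = 9
E = 2*I (E = sqrt(-4) = 2*I ≈ 2.0*I)
V(n, g) = (2 + 2*I)**2 (V(n, g) = (2*I + 2)**2 = (2 + 2*I)**2)
r(z, H) = -13 (r(z, H) = -22 + 9 = -13)
-((r(463, V(-15, 1)) + 151081) - 187739) = -((-13 + 151081) - 187739) = -(151068 - 187739) = -1*(-36671) = 36671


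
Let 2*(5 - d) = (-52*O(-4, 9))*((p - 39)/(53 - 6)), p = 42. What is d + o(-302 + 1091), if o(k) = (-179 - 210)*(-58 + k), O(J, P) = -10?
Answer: -13365418/47 ≈ -2.8437e+5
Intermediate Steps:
o(k) = 22562 - 389*k (o(k) = -389*(-58 + k) = 22562 - 389*k)
d = -545/47 (d = 5 - (-52*(-10))*(42 - 39)/(53 - 6)/2 = 5 - 260*3/47 = 5 - 1/2*1560/47 = 5 - 780/47 = -545/47 ≈ -11.596)
d + o(-302 + 1091) = -545/47 + (22562 - 389*(-302 + 1091)) = -545/47 + (22562 - 389*789) = -545/47 + (22562 - 306921) = -545/47 - 284359 = -13365418/47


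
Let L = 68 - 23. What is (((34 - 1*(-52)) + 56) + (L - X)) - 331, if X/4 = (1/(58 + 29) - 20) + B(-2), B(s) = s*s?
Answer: -6964/87 ≈ -80.046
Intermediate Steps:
B(s) = s²
X = -5564/87 (X = 4*((1/(58 + 29) - 20) + (-2)²) = 4*((1/87 - 20) + 4) = 4*(-1739/87 + 4) = 4*(-1391/87) = -5564/87 ≈ -63.954)
L = 45
(((34 - 1*(-52)) + 56) + (L - X)) - 331 = (((34 - 1*(-52)) + 56) + (45 - 1*(-5564/87))) - 331 = (((34 + 52) + 56) + (45 + 5564/87)) - 331 = ((86 + 56) + 9479/87) - 331 = (142 + 9479/87) - 331 = 21833/87 - 331 = -6964/87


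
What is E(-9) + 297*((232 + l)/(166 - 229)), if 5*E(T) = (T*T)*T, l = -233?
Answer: -4938/35 ≈ -141.09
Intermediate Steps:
E(T) = T**3/5 (E(T) = ((T*T)*T)/5 = (T**2*T)/5 = T**3/5)
E(-9) + 297*((232 + l)/(166 - 229)) = (1/5)*(-9)**3 + 297*((232 - 233)/(166 - 229)) = (1/5)*(-729) + 297*(-1/(-63)) = -729/5 + 297*(-1*(-1/63)) = -729/5 + 297*(1/63) = -729/5 + 33/7 = -4938/35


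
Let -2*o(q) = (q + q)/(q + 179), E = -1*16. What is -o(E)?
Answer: -16/163 ≈ -0.098160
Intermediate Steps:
E = -16
o(q) = -q/(179 + q) (o(q) = -(q + q)/(2*(q + 179)) = -2*q/(2*(179 + q)) = -q/(179 + q))
-o(E) = -(-1)*(-16)/(179 - 16) = -(-1)*(-16)/163 = -1*16/163 = -16/163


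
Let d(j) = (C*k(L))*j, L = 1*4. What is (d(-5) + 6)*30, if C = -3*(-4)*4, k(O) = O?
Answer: -28620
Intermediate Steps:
L = 4
C = 48 (C = 12*4 = 48)
d(j) = 192*j (d(j) = (48*4)*j = 192*j)
(d(-5) + 6)*30 = (192*(-5) + 6)*30 = (-960 + 6)*30 = -954*30 = -28620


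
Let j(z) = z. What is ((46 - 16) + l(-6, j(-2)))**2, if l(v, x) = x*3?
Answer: 576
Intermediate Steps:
l(v, x) = 3*x
((46 - 16) + l(-6, j(-2)))**2 = ((46 - 16) + 3*(-2))**2 = (30 - 6)**2 = 24**2 = 576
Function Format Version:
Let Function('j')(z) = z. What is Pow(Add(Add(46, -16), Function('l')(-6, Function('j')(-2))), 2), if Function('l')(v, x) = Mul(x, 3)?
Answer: 576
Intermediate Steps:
Function('l')(v, x) = Mul(3, x)
Pow(Add(Add(46, -16), Function('l')(-6, Function('j')(-2))), 2) = Pow(Add(Add(46, -16), Mul(3, -2)), 2) = Pow(Add(30, -6), 2) = Pow(24, 2) = 576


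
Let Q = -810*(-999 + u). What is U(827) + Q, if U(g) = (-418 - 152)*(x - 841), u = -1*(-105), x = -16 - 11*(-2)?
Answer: 1200090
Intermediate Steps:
x = 6 (x = -16 + 22 = 6)
u = 105
U(g) = 475950 (U(g) = (-418 - 152)*(6 - 841) = -570*(-835) = 475950)
Q = 724140 (Q = -810*(-999 + 105) = -810*(-894) = 724140)
U(827) + Q = 475950 + 724140 = 1200090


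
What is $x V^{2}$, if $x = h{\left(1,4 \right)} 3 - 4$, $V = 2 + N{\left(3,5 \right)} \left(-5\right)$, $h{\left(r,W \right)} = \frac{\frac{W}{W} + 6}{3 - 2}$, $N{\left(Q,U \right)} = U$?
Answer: $8993$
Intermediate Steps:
$h{\left(r,W \right)} = 7$ ($h{\left(r,W \right)} = \frac{1 + 6}{1} = 7 \cdot 1 = 7$)
$V = -23$ ($V = 2 + 5 \left(-5\right) = 2 - 25 = -23$)
$x = 17$ ($x = 7 \cdot 3 - 4 = 21 - 4 = 17$)
$x V^{2} = 17 \left(-23\right)^{2} = 17 \cdot 529 = 8993$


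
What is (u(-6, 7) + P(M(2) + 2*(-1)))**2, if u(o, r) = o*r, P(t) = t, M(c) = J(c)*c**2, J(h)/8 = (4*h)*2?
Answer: 219024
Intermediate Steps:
J(h) = 64*h (J(h) = 8*((4*h)*2) = 8*(8*h) = 64*h)
M(c) = 64*c**3 (M(c) = (64*c)*c**2 = 64*c**3)
(u(-6, 7) + P(M(2) + 2*(-1)))**2 = (-6*7 + (64*2**3 + 2*(-1)))**2 = (-42 + (64*8 - 2))**2 = (-42 + (512 - 2))**2 = (-42 + 510)**2 = 468**2 = 219024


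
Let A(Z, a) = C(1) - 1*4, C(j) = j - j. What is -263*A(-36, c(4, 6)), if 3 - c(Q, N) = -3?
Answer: 1052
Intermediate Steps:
c(Q, N) = 6 (c(Q, N) = 3 - 1*(-3) = 3 + 3 = 6)
C(j) = 0
A(Z, a) = -4 (A(Z, a) = 0 - 1*4 = 0 - 4 = -4)
-263*A(-36, c(4, 6)) = -263*(-4) = 1052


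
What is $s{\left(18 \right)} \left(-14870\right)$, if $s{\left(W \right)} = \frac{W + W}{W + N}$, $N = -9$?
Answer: $-59480$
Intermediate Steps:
$s{\left(W \right)} = \frac{2 W}{-9 + W}$ ($s{\left(W \right)} = \frac{W + W}{W - 9} = \frac{2 W}{-9 + W}$)
$s{\left(18 \right)} \left(-14870\right) = 2 \cdot 18 \frac{1}{-9 + 18} \left(-14870\right) = 2 \cdot 18 \cdot \frac{1}{9} \left(-14870\right) = 4 \left(-14870\right) = -59480$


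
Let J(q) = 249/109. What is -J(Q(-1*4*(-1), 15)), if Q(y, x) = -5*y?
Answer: -249/109 ≈ -2.2844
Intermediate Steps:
J(q) = 249/109 (J(q) = 249*(1/109) = 249/109)
-J(Q(-1*4*(-1), 15)) = -1*249/109 = -249/109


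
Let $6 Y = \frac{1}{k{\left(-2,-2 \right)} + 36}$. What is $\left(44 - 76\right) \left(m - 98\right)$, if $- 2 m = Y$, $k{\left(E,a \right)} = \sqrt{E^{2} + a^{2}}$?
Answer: $\frac{504908}{161} - \frac{2 \sqrt{2}}{483} \approx 3136.1$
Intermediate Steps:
$Y = \frac{1}{6 \left(36 + 2 \sqrt{2}\right)}$ ($Y = \frac{1}{6 \left(\sqrt{\left(-2\right)^{2} + \left(-2\right)^{2}} + 36\right)} = \frac{1}{6 \left(\sqrt{4 + 4} + 36\right)} = \frac{1}{6 \left(\sqrt{8} + 36\right)} = \frac{1}{6 \left(2 \sqrt{2} + 36\right)} = \frac{1}{6 \left(36 + 2 \sqrt{2}\right)} \approx 0.0042924$)
$m = - \frac{3}{1288} + \frac{\sqrt{2}}{7728}$ ($m = - \frac{\frac{3}{644} - \frac{\sqrt{2}}{3864}}{2} = - \frac{3}{1288} + \frac{\sqrt{2}}{7728} \approx -0.0021462$)
$\left(44 - 76\right) \left(m - 98\right) = \left(44 - 76\right) \left(\left(- \frac{3}{1288} + \frac{\sqrt{2}}{7728}\right) - 98\right) = - 32 \left(- \frac{126227}{1288} + \frac{\sqrt{2}}{7728}\right) = \frac{504908}{161} - \frac{2 \sqrt{2}}{483}$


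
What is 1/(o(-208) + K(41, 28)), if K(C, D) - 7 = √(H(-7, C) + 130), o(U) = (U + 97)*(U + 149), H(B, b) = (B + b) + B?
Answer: 6556/42980979 - √157/42980979 ≈ 0.00015224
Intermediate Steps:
H(B, b) = b + 2*B
o(U) = (97 + U)*(149 + U)
K(C, D) = 7 + √(116 + C) (K(C, D) = 7 + √((C + 2*(-7)) + 130) = 7 + √((C - 14) + 130) = 7 + √((-14 + C) + 130) = 7 + √(116 + C))
1/(o(-208) + K(41, 28)) = 1/((14453 + (-208)² + 246*(-208)) + (7 + √(116 + 41))) = 1/((14453 + 43264 - 51168) + (7 + √157)) = 1/(6549 + (7 + √157)) = 1/(6556 + √157)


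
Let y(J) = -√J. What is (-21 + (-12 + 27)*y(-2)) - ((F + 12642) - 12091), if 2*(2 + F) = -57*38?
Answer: 513 - 15*I*√2 ≈ 513.0 - 21.213*I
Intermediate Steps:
F = -1085 (F = -2 + (-57*38)/2 = -2 + (½)*(-2166) = -2 - 1083 = -1085)
(-21 + (-12 + 27)*y(-2)) - ((F + 12642) - 12091) = (-21 + (-12 + 27)*(-√(-2))) - ((-1085 + 12642) - 12091) = (-21 + 15*(-I*√2)) - (11557 - 12091) = (-21 + 15*(-I*√2)) - 1*(-534) = (-21 - 15*I*√2) + 534 = 513 - 15*I*√2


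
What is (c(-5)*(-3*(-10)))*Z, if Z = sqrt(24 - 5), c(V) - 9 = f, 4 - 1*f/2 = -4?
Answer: 750*sqrt(19) ≈ 3269.2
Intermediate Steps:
f = 16 (f = 8 - 2*(-4) = 8 + 8 = 16)
c(V) = 25 (c(V) = 9 + 16 = 25)
Z = sqrt(19) ≈ 4.3589
(c(-5)*(-3*(-10)))*Z = (25*(-3*(-10)))*sqrt(19) = (25*30)*sqrt(19) = 750*sqrt(19)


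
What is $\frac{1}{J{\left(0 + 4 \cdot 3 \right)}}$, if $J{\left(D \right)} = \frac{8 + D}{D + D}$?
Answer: $\frac{6}{5} \approx 1.2$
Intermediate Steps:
$J{\left(D \right)} = \frac{8 + D}{2 D}$
$\frac{1}{J{\left(0 + 4 \cdot 3 \right)}} = \frac{1}{\frac{1}{2} \frac{1}{0 + 4 \cdot 3} \left(8 + \left(0 + 4 \cdot 3\right)\right)} = \frac{1}{\frac{1}{2} \frac{1}{0 + 12} \left(8 + \left(0 + 12\right)\right)} = \frac{1}{\frac{1}{2} \cdot \frac{1}{12} \left(8 + 12\right)} = \frac{1}{\frac{1}{2} \cdot \frac{1}{12} \cdot 20} = \frac{1}{\frac{5}{6}} = \frac{6}{5}$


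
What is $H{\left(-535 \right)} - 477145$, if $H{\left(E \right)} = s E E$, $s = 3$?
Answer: $381530$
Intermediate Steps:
$H{\left(E \right)} = 3 E^{2}$ ($H{\left(E \right)} = 3 E E = 3 E^{2}$)
$H{\left(-535 \right)} - 477145 = 3 \left(-535\right)^{2} - 477145 = 3 \cdot 286225 - 477145 = 858675 - 477145 = 381530$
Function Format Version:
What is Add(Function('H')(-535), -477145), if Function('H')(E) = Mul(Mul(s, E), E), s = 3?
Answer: 381530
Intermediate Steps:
Function('H')(E) = Mul(3, Pow(E, 2)) (Function('H')(E) = Mul(Mul(3, E), E) = Mul(3, Pow(E, 2)))
Add(Function('H')(-535), -477145) = Add(Mul(3, Pow(-535, 2)), -477145) = Add(Mul(3, 286225), -477145) = Add(858675, -477145) = 381530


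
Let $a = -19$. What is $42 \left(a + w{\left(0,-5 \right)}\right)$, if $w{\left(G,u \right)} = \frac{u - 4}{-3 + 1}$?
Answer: $-609$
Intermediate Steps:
$w{\left(G,u \right)} = 2 - \frac{u}{2}$ ($w{\left(G,u \right)} = \frac{-4 + u}{-2} = \left(-4 + u\right) \left(- \frac{1}{2}\right) = 2 - \frac{u}{2}$)
$42 \left(a + w{\left(0,-5 \right)}\right) = 42 \left(-19 + \left(2 - - \frac{5}{2}\right)\right) = 42 \left(-19 + \left(2 + \frac{5}{2}\right)\right) = 42 \left(-19 + \frac{9}{2}\right) = 42 \left(- \frac{29}{2}\right) = -609$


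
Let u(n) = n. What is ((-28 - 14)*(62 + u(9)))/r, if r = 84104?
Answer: -1491/42052 ≈ -0.035456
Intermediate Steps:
((-28 - 14)*(62 + u(9)))/r = ((-28 - 14)*(62 + 9))/84104 = -42*71*(1/84104) = -2982*1/84104 = -1491/42052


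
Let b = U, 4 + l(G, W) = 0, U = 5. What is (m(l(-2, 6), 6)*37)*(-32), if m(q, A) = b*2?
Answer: -11840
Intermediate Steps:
l(G, W) = -4 (l(G, W) = -4 + 0 = -4)
b = 5
m(q, A) = 10 (m(q, A) = 5*2 = 10)
(m(l(-2, 6), 6)*37)*(-32) = (10*37)*(-32) = 370*(-32) = -11840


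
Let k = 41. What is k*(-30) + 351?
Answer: -879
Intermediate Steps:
k*(-30) + 351 = 41*(-30) + 351 = -1230 + 351 = -879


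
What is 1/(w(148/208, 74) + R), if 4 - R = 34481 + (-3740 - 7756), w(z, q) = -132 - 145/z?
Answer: -37/862721 ≈ -4.2888e-5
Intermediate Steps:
R = -22981 (R = 4 - (34481 + (-3740 - 7756)) = 4 - (34481 - 11496) = 4 - 1*22985 = 4 - 22985 = -22981)
1/(w(148/208, 74) + R) = 1/((-132 - 145/(148/208)) - 22981) = 1/((-132 - 145/(148*(1/208))) - 22981) = 1/((-132 - 145/37/52) - 22981) = 1/((-132 - 145*52/37) - 22981) = 1/((-132 - 7540/37) - 22981) = 1/(-12424/37 - 22981) = 1/(-862721/37) = -37/862721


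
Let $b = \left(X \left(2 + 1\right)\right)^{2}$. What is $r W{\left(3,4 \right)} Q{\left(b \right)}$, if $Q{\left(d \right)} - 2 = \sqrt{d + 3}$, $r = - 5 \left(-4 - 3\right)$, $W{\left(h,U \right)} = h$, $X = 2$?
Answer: $210 + 105 \sqrt{39} \approx 865.72$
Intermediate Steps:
$r = 35$ ($r = \left(-5\right) \left(-7\right) = 35$)
$b = 36$ ($b = \left(2 \left(2 + 1\right)\right)^{2} = \left(2 \cdot 3\right)^{2} = 6^{2} = 36$)
$Q{\left(d \right)} = 2 + \sqrt{3 + d}$ ($Q{\left(d \right)} = 2 + \sqrt{d + 3} = 2 + \sqrt{3 + d}$)
$r W{\left(3,4 \right)} Q{\left(b \right)} = 35 \cdot 3 \left(2 + \sqrt{3 + 36}\right) = 105 \left(2 + \sqrt{39}\right) = 210 + 105 \sqrt{39}$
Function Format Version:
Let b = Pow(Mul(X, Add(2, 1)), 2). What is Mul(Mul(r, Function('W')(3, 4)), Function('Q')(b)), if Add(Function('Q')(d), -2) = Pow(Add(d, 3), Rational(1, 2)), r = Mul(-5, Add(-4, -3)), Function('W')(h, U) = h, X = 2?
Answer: Add(210, Mul(105, Pow(39, Rational(1, 2)))) ≈ 865.72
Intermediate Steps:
r = 35 (r = Mul(-5, -7) = 35)
b = 36 (b = Pow(Mul(2, Add(2, 1)), 2) = Pow(Mul(2, 3), 2) = Pow(6, 2) = 36)
Function('Q')(d) = Add(2, Pow(Add(3, d), Rational(1, 2))) (Function('Q')(d) = Add(2, Pow(Add(d, 3), Rational(1, 2))) = Add(2, Pow(Add(3, d), Rational(1, 2))))
Mul(Mul(r, Function('W')(3, 4)), Function('Q')(b)) = Mul(Mul(35, 3), Add(2, Pow(Add(3, 36), Rational(1, 2)))) = Mul(105, Add(2, Pow(39, Rational(1, 2)))) = Add(210, Mul(105, Pow(39, Rational(1, 2))))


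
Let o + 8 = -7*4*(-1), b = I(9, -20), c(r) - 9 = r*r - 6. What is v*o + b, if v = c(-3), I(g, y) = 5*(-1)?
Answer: 235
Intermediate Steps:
c(r) = 3 + r² (c(r) = 9 + (r*r - 6) = 9 + (r² - 6) = 9 + (-6 + r²) = 3 + r²)
I(g, y) = -5
v = 12 (v = 3 + (-3)² = 3 + 9 = 12)
b = -5
o = 20 (o = -8 - 7*4*(-1) = -8 - 28*(-1) = -8 + 28 = 20)
v*o + b = 12*20 - 5 = 240 - 5 = 235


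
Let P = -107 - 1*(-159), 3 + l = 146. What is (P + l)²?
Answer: 38025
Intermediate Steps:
l = 143 (l = -3 + 146 = 143)
P = 52 (P = -107 + 159 = 52)
(P + l)² = (52 + 143)² = 195² = 38025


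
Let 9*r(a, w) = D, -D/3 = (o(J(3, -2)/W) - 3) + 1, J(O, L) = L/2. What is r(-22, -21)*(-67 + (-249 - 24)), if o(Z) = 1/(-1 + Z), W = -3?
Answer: -1190/3 ≈ -396.67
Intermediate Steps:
J(O, L) = L/2 (J(O, L) = L*(½) = L/2)
D = 21/2 (D = -3*((1/(-1 + ((½)*(-2))/(-3)) - 3) + 1) = -3*((1/(-1 - 1*(-⅓)) - 3) + 1) = -3*((1/(-1 + ⅓) - 3) + 1) = -3*((1/(-⅔) - 3) + 1) = -3*((-3/2 - 3) + 1) = -3*(-9/2 + 1) = -3*(-7/2) = 21/2 ≈ 10.500)
r(a, w) = 7/6 (r(a, w) = (⅑)*(21/2) = 7/6)
r(-22, -21)*(-67 + (-249 - 24)) = 7*(-67 + (-249 - 24))/6 = 7*(-67 - 273)/6 = (7/6)*(-340) = -1190/3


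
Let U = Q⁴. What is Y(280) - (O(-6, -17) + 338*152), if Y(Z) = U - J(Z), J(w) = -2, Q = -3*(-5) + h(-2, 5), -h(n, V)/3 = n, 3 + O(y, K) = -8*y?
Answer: 143062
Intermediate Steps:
O(y, K) = -3 - 8*y
h(n, V) = -3*n
Q = 21 (Q = -3*(-5) - 3*(-2) = 15 + 6 = 21)
U = 194481 (U = 21⁴ = 194481)
Y(Z) = 194483 (Y(Z) = 194481 - 1*(-2) = 194481 + 2 = 194483)
Y(280) - (O(-6, -17) + 338*152) = 194483 - ((-3 - 8*(-6)) + 338*152) = 194483 - ((-3 + 48) + 51376) = 194483 - (45 + 51376) = 194483 - 1*51421 = 194483 - 51421 = 143062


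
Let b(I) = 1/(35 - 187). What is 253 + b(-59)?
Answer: 38455/152 ≈ 252.99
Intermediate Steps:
b(I) = -1/152 (b(I) = 1/(-152) = -1/152)
253 + b(-59) = 253 - 1/152 = 38455/152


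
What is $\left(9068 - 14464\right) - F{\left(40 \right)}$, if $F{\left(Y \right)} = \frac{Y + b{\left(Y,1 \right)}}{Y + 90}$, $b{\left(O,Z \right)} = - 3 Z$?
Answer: $- \frac{701517}{130} \approx -5396.3$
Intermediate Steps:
$F{\left(Y \right)} = \frac{-3 + Y}{90 + Y}$ ($F{\left(Y \right)} = \frac{Y - 3}{Y + 90} = \frac{Y - 3}{90 + Y} = \frac{-3 + Y}{90 + Y}$)
$\left(9068 - 14464\right) - F{\left(40 \right)} = \left(9068 - 14464\right) - \frac{-3 + 40}{90 + 40} = \left(9068 - 14464\right) - \frac{1}{130} \cdot 37 = -5396 - \frac{1}{130} \cdot 37 = -5396 - \frac{37}{130} = - \frac{701517}{130}$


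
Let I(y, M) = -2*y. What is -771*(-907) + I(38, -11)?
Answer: 699221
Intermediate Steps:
-771*(-907) + I(38, -11) = -771*(-907) - 2*38 = 699297 - 76 = 699221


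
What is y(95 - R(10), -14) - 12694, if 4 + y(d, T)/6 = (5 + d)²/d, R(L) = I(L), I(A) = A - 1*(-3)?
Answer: -498731/41 ≈ -12164.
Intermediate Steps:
I(A) = 3 + A (I(A) = A + 3 = 3 + A)
R(L) = 3 + L
y(d, T) = -24 + 6*(5 + d)²/d (y(d, T) = -24 + 6*((5 + d)²/d) = -24 + 6*(5 + d)²/d)
y(95 - R(10), -14) - 12694 = (-24 + 6*(5 + (95 - (3 + 10)))²/(95 - (3 + 10))) - 12694 = (-24 + 6*(5 + (95 - 1*13))²/(95 - 1*13)) - 12694 = (-24 + 6*(5 + (95 - 13))²/(95 - 13)) - 12694 = (-24 + 6*(5 + 82)²/82) - 12694 = (-24 + 6*(1/82)*87²) - 12694 = (-24 + 6*(1/82)*7569) - 12694 = (-24 + 22707/41) - 12694 = 21723/41 - 12694 = -498731/41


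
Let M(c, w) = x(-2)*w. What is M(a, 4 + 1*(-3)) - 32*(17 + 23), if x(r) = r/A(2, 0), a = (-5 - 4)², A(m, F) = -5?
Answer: -6398/5 ≈ -1279.6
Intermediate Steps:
a = 81 (a = (-9)² = 81)
x(r) = -r/5 (x(r) = r/(-5) = r*(-⅕) = -r/5)
M(c, w) = 2*w/5 (M(c, w) = (-⅕*(-2))*w = 2*w/5)
M(a, 4 + 1*(-3)) - 32*(17 + 23) = 2*(4 + 1*(-3))/5 - 32*(17 + 23) = 2*(4 - 3)/5 - 32*40 = (⅖)*1 - 1280 = ⅖ - 1280 = -6398/5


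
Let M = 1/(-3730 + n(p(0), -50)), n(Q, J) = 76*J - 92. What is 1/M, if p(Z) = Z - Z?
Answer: -7622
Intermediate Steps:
p(Z) = 0
n(Q, J) = -92 + 76*J
M = -1/7622 (M = 1/(-3730 + (-92 + 76*(-50))) = 1/(-3730 + (-92 - 3800)) = 1/(-3730 - 3892) = 1/(-7622) = -1/7622 ≈ -0.00013120)
1/M = 1/(-1/7622) = -7622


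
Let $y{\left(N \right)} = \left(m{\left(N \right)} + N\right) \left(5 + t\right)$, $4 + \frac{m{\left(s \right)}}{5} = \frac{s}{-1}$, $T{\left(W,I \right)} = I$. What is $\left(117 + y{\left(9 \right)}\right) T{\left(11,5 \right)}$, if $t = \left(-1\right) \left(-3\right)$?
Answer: $-1655$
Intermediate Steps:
$m{\left(s \right)} = -20 - 5 s$ ($m{\left(s \right)} = -20 + 5 \frac{s}{-1} = -20 + 5 s \left(-1\right) = -20 + 5 \left(- s\right) = -20 - 5 s$)
$t = 3$
$y{\left(N \right)} = -160 - 32 N$ ($y{\left(N \right)} = \left(\left(-20 - 5 N\right) + N\right) \left(5 + 3\right) = \left(-20 - 4 N\right) 8 = -160 - 32 N$)
$\left(117 + y{\left(9 \right)}\right) T{\left(11,5 \right)} = \left(117 - 448\right) 5 = \left(-331\right) 5 = -1655$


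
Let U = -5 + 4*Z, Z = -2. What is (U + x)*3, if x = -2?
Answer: -45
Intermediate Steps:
U = -13 (U = -5 + 4*(-2) = -5 - 8 = -13)
(U + x)*3 = (-13 - 2)*3 = -15*3 = -45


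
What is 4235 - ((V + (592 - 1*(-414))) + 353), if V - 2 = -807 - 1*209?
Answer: 3890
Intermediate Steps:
V = -1014 (V = 2 + (-807 - 1*209) = 2 + (-807 - 209) = 2 - 1016 = -1014)
4235 - ((V + (592 - 1*(-414))) + 353) = 4235 - ((-1014 + (592 - 1*(-414))) + 353) = 4235 - ((-1014 + (592 + 414)) + 353) = 4235 - ((-1014 + 1006) + 353) = 4235 - (-8 + 353) = 4235 - 1*345 = 4235 - 345 = 3890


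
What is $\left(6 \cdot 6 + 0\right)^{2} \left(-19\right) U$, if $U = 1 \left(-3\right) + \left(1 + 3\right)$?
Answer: $-24624$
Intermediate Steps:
$U = 1$ ($U = -3 + 4 = 1$)
$\left(6 \cdot 6 + 0\right)^{2} \left(-19\right) U = \left(6 \cdot 6 + 0\right)^{2} \left(-19\right) 1 = \left(36 + 0\right)^{2} \left(-19\right) 1 = 36^{2} \left(-19\right) 1 = 1296 \left(-19\right) 1 = \left(-24624\right) 1 = -24624$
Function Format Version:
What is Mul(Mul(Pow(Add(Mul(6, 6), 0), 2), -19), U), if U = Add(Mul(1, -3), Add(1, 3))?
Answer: -24624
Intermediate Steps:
U = 1 (U = Add(-3, 4) = 1)
Mul(Mul(Pow(Add(Mul(6, 6), 0), 2), -19), U) = Mul(Mul(Pow(Add(Mul(6, 6), 0), 2), -19), 1) = Mul(Mul(Pow(Add(36, 0), 2), -19), 1) = Mul(Mul(Pow(36, 2), -19), 1) = Mul(Mul(1296, -19), 1) = Mul(-24624, 1) = -24624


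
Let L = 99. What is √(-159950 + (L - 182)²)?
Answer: I*√153061 ≈ 391.23*I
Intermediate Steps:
√(-159950 + (L - 182)²) = √(-159950 + (99 - 182)²) = √(-159950 + (-83)²) = √(-159950 + 6889) = √(-153061) = I*√153061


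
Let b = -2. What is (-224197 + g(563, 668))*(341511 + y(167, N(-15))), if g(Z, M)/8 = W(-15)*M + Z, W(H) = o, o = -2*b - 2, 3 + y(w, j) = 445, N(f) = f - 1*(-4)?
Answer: -71469886765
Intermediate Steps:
N(f) = 4 + f (N(f) = f + 4 = 4 + f)
y(w, j) = 442 (y(w, j) = -3 + 445 = 442)
o = 2 (o = -2*(-2) - 2 = 4 - 2 = 2)
W(H) = 2
g(Z, M) = 8*Z + 16*M (g(Z, M) = 8*(2*M + Z) = 8*(Z + 2*M) = 8*Z + 16*M)
(-224197 + g(563, 668))*(341511 + y(167, N(-15))) = (-224197 + (8*563 + 16*668))*(341511 + 442) = (-224197 + (4504 + 10688))*341953 = (-224197 + 15192)*341953 = -209005*341953 = -71469886765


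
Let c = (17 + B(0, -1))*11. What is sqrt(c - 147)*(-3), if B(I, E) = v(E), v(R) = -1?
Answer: -3*sqrt(29) ≈ -16.155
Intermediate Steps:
B(I, E) = -1
c = 176 (c = (17 - 1)*11 = 16*11 = 176)
sqrt(c - 147)*(-3) = sqrt(176 - 147)*(-3) = sqrt(29)*(-3) = -3*sqrt(29)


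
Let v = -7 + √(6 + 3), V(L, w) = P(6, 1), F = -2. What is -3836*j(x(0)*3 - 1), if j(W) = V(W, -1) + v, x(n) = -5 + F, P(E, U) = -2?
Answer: 23016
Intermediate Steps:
V(L, w) = -2
v = -4 (v = -7 + √9 = -7 + 3 = -4)
x(n) = -7 (x(n) = -5 - 2 = -7)
j(W) = -6 (j(W) = -2 - 4 = -6)
-3836*j(x(0)*3 - 1) = -3836*(-6) = 23016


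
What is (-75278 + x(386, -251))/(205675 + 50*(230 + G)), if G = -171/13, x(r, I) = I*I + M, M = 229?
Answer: -156624/2814725 ≈ -0.055645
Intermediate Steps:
x(r, I) = 229 + I² (x(r, I) = I*I + 229 = I² + 229 = 229 + I²)
G = -171/13 (G = -171*1/13 = -171/13 ≈ -13.154)
(-75278 + x(386, -251))/(205675 + 50*(230 + G)) = (-75278 + (229 + (-251)²))/(205675 + 50*(230 - 171/13)) = (-75278 + (229 + 63001))/(205675 + 50*(2819/13)) = (-75278 + 63230)/(205675 + 140950/13) = -12048/2814725/13 = -12048*13/2814725 = -156624/2814725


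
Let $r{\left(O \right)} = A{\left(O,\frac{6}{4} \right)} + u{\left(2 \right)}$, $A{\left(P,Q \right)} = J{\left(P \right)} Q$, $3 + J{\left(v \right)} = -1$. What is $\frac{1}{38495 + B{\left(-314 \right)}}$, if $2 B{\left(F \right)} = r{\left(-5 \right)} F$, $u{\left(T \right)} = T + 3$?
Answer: $\frac{1}{38652} \approx 2.5872 \cdot 10^{-5}$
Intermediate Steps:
$u{\left(T \right)} = 3 + T$
$J{\left(v \right)} = -4$ ($J{\left(v \right)} = -3 - 1 = -4$)
$A{\left(P,Q \right)} = - 4 Q$
$r{\left(O \right)} = -1$ ($r{\left(O \right)} = - 4 \cdot \frac{6}{4} + \left(3 + 2\right) = - 4 \cdot 6 \cdot \frac{1}{4} + 5 = \left(-4\right) \frac{3}{2} + 5 = -6 + 5 = -1$)
$B{\left(F \right)} = - \frac{F}{2}$ ($B{\left(F \right)} = \frac{\left(-1\right) F}{2} = - \frac{F}{2}$)
$\frac{1}{38495 + B{\left(-314 \right)}} = \frac{1}{38495 - -157} = \frac{1}{38495 + 157} = \frac{1}{38652}$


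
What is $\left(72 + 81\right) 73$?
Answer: $11169$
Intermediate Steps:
$\left(72 + 81\right) 73 = 153 \cdot 73 = 11169$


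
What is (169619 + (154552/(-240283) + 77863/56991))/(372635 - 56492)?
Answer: 2322767136111604/4329252268636779 ≈ 0.53653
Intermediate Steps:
(169619 + (154552/(-240283) + 77863/56991))/(372635 - 56492) = (169619 + (154552*(-1/240283) + 77863*(1/56991)))/316143 = (169619 + (-154552/240283 + 77863/56991))*(1/316143) = (169619 + 9901082197/13693968453)*(1/316143) = (2322767136111604/13693968453)*(1/316143) = 2322767136111604/4329252268636779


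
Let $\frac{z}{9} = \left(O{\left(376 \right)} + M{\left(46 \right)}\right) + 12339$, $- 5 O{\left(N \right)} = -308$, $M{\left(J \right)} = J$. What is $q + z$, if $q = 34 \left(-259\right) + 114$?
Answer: $\frac{516637}{5} \approx 1.0333 \cdot 10^{5}$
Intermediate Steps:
$q = -8692$ ($q = -8806 + 114 = -8692$)
$O{\left(N \right)} = \frac{308}{5}$ ($O{\left(N \right)} = \left(- \frac{1}{5}\right) \left(-308\right) = \frac{308}{5}$)
$z = \frac{560097}{5}$ ($z = 9 \left(\left(\frac{308}{5} + 46\right) + 12339\right) = 9 \left(\frac{538}{5} + 12339\right) = 9 \cdot \frac{62233}{5} = \frac{560097}{5} \approx 1.1202 \cdot 10^{5}$)
$q + z = -8692 + \frac{560097}{5} = \frac{516637}{5}$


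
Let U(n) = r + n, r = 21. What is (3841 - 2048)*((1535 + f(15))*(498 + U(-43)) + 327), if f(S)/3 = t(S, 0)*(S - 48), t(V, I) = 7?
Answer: 719206367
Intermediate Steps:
f(S) = -1008 + 21*S (f(S) = 3*(7*(S - 48)) = 3*(7*(-48 + S)) = 3*(-336 + 7*S) = -1008 + 21*S)
U(n) = 21 + n
(3841 - 2048)*((1535 + f(15))*(498 + U(-43)) + 327) = (3841 - 2048)*((1535 + (-1008 + 21*15))*(498 + (21 - 43)) + 327) = 1793*((1535 + (-1008 + 315))*(498 - 22) + 327) = 1793*((1535 - 693)*476 + 327) = 1793*(842*476 + 327) = 1793*(400792 + 327) = 1793*401119 = 719206367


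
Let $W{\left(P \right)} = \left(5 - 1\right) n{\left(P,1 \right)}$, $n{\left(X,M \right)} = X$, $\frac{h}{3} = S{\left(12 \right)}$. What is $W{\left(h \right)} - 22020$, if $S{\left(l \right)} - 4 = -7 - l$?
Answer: $-22200$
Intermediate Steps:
$S{\left(l \right)} = -3 - l$ ($S{\left(l \right)} = 4 - \left(7 + l\right) = -3 - l$)
$h = -45$ ($h = 3 \left(-3 - 12\right) = 3 \left(-15\right) = -45$)
$W{\left(P \right)} = 4 P$ ($W{\left(P \right)} = \left(5 - 1\right) P = 4 P$)
$W{\left(h \right)} - 22020 = 4 \left(-45\right) - 22020 = -180 - 22020 = -22200$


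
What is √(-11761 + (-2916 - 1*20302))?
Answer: I*√34979 ≈ 187.03*I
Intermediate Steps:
√(-11761 + (-2916 - 1*20302)) = √(-11761 + (-2916 - 20302)) = √(-11761 - 23218) = √(-34979) = I*√34979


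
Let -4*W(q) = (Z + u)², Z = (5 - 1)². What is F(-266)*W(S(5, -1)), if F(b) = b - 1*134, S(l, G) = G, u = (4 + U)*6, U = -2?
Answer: 78400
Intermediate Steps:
u = 12 (u = (4 - 2)*6 = 2*6 = 12)
F(b) = -134 + b (F(b) = b - 134 = -134 + b)
Z = 16 (Z = 4² = 16)
W(q) = -196 (W(q) = -(16 + 12)²/4 = -¼*28² = -¼*784 = -196)
F(-266)*W(S(5, -1)) = (-134 - 266)*(-196) = -400*(-196) = 78400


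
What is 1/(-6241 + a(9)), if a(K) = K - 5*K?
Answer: -1/6277 ≈ -0.00015931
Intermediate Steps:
a(K) = -4*K
1/(-6241 + a(9)) = 1/(-6241 - 4*9) = 1/(-6241 - 36) = 1/(-6277) = -1/6277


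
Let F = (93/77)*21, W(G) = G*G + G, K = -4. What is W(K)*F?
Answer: 3348/11 ≈ 304.36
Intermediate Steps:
W(G) = G + G² (W(G) = G² + G = G + G²)
F = 279/11 (F = (93*(1/77))*21 = (93/77)*21 = 279/11 ≈ 25.364)
W(K)*F = -4*(1 - 4)*(279/11) = -4*(-3)*(279/11) = 12*(279/11) = 3348/11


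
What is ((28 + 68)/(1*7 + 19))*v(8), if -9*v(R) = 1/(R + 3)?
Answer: -16/429 ≈ -0.037296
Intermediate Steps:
v(R) = -1/(9*(3 + R)) (v(R) = -1/(9*(R + 3)) = -1/(9*(3 + R)))
((28 + 68)/(1*7 + 19))*v(8) = ((28 + 68)/(1*7 + 19))*(-1/(27 + 9*8)) = (96/(7 + 19))*(-1/(27 + 72)) = (96/26)*(-1/99) = (96*(1/26))*(-1*1/99) = (48/13)*(-1/99) = -16/429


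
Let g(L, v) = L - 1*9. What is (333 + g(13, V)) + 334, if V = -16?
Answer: 671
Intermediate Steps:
g(L, v) = -9 + L (g(L, v) = L - 9 = -9 + L)
(333 + g(13, V)) + 334 = (333 + (-9 + 13)) + 334 = (333 + 4) + 334 = 337 + 334 = 671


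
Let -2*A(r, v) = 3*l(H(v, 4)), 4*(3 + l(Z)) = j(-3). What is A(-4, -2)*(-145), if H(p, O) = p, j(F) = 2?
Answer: -2175/4 ≈ -543.75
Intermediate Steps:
l(Z) = -5/2 (l(Z) = -3 + (¼)*2 = -3 + ½ = -5/2)
A(r, v) = 15/4 (A(r, v) = -3*(-5)/(2*2) = -½*(-15/2) = 15/4)
A(-4, -2)*(-145) = (15/4)*(-145) = -2175/4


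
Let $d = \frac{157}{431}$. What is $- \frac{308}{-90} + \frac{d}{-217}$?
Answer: $\frac{14396093}{4208715} \approx 3.4205$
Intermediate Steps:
$d = \frac{157}{431}$ ($d = 157 \cdot \frac{1}{431} = \frac{157}{431} \approx 0.36427$)
$- \frac{308}{-90} + \frac{d}{-217} = - \frac{308}{-90} + \frac{157}{431 \left(-217\right)} = \left(-308\right) \left(- \frac{1}{90}\right) + \frac{157}{431} \left(- \frac{1}{217}\right) = \frac{154}{45} - \frac{157}{93527} = \frac{14396093}{4208715}$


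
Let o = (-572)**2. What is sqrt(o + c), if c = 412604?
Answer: 2*sqrt(184947) ≈ 860.11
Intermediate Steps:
o = 327184
sqrt(o + c) = sqrt(327184 + 412604) = sqrt(739788) = 2*sqrt(184947)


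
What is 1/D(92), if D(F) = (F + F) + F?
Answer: 1/276 ≈ 0.0036232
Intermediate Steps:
D(F) = 3*F (D(F) = 2*F + F = 3*F)
1/D(92) = 1/(3*92) = 1/276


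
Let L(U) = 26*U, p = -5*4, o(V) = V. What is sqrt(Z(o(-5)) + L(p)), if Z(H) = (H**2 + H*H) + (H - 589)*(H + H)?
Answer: sqrt(5470) ≈ 73.959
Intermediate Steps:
Z(H) = 2*H**2 + 2*H*(-589 + H) (Z(H) = (H**2 + H**2) + (-589 + H)*(2*H) = 2*H**2 + 2*H*(-589 + H))
p = -20
sqrt(Z(o(-5)) + L(p)) = sqrt(2*(-5)*(-589 + 2*(-5)) + 26*(-20)) = sqrt(2*(-5)*(-589 - 10) - 520) = sqrt(2*(-5)*(-599) - 520) = sqrt(5990 - 520) = sqrt(5470)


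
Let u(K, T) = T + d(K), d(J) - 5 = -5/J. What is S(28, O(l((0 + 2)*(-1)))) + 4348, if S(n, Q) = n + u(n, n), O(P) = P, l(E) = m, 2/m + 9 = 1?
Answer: 123447/28 ≈ 4408.8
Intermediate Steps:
m = -¼ (m = 2/(-9 + 1) = 2/(-8) = 2*(-⅛) = -¼ ≈ -0.25000)
l(E) = -¼
d(J) = 5 - 5/J
u(K, T) = 5 + T - 5/K (u(K, T) = T + (5 - 5/K) = 5 + T - 5/K)
S(n, Q) = 5 - 5/n + 2*n (S(n, Q) = n + (5 + n - 5/n) = 5 - 5/n + 2*n)
S(28, O(l((0 + 2)*(-1)))) + 4348 = (5 - 5/28 + 2*28) + 4348 = (5 - 5*1/28 + 56) + 4348 = (5 - 5/28 + 56) + 4348 = 1703/28 + 4348 = 123447/28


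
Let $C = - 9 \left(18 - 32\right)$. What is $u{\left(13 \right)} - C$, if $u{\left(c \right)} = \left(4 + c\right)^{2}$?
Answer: $163$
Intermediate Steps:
$C = 126$ ($C = \left(-9\right) \left(-14\right) = 126$)
$u{\left(13 \right)} - C = \left(4 + 13\right)^{2} - 126 = 17^{2} - 126 = 289 - 126 = 163$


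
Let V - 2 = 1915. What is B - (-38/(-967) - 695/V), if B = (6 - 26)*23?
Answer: -852120721/1853739 ≈ -459.68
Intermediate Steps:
V = 1917 (V = 2 + 1915 = 1917)
B = -460 (B = -20*23 = -460)
B - (-38/(-967) - 695/V) = -460 - (-38/(-967) - 695/1917) = -460 - (-38*(-1/967) - 695*1/1917) = -460 - (38/967 - 695/1917) = -460 - 1*(-599219/1853739) = -460 + 599219/1853739 = -852120721/1853739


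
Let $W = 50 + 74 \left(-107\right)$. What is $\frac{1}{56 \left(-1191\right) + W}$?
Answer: $- \frac{1}{74564} \approx -1.3411 \cdot 10^{-5}$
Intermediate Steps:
$W = -7868$ ($W = 50 - 7918 = -7868$)
$\frac{1}{56 \left(-1191\right) + W} = \frac{1}{56 \left(-1191\right) - 7868} = \frac{1}{-66696 - 7868} = \frac{1}{-74564} = - \frac{1}{74564}$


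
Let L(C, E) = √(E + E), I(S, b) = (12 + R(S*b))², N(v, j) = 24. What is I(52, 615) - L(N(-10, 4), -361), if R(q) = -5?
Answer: 49 - 19*I*√2 ≈ 49.0 - 26.87*I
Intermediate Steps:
I(S, b) = 49 (I(S, b) = (12 - 5)² = 7² = 49)
L(C, E) = √2*√E (L(C, E) = √(2*E) = √2*√E)
I(52, 615) - L(N(-10, 4), -361) = 49 - √2*√(-361) = 49 - √2*19*I = 49 - 19*I*√2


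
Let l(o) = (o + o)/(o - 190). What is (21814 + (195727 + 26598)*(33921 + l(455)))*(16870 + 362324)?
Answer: 151579159158479298/53 ≈ 2.8600e+15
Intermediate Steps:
l(o) = 2*o/(-190 + o) (l(o) = (2*o)/(-190 + o) = 2*o/(-190 + o))
(21814 + (195727 + 26598)*(33921 + l(455)))*(16870 + 362324) = (21814 + (195727 + 26598)*(33921 + 2*455/(-190 + 455)))*(16870 + 362324) = (21814 + 222325*(33921 + 2*455/265))*379194 = (21814 + 222325*(33921 + 2*455*(1/265)))*379194 = (21814 + 222325*(33921 + 182/53))*379194 = (21814 + 222325*(1797995/53))*379194 = (21814 + 399739238375/53)*379194 = (399740394517/53)*379194 = 151579159158479298/53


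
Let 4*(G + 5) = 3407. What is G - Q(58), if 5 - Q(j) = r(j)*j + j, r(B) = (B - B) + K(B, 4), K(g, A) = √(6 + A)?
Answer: 3599/4 + 58*√10 ≈ 1083.2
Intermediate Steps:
G = 3387/4 (G = -5 + (¼)*3407 = -5 + 3407/4 = 3387/4 ≈ 846.75)
r(B) = √10 (r(B) = (B - B) + √(6 + 4) = 0 + √10 = √10)
Q(j) = 5 - j - j*√10 (Q(j) = 5 - (√10*j + j) = 5 - (j*√10 + j) = 5 - (j + j*√10) = 5 + (-j - j*√10) = 5 - j - j*√10)
G - Q(58) = 3387/4 - (5 - 1*58 - 1*58*√10) = 3387/4 - (5 - 58 - 58*√10) = 3387/4 - (-53 - 58*√10) = 3387/4 + (53 + 58*√10) = 3599/4 + 58*√10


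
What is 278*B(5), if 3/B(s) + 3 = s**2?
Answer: 417/11 ≈ 37.909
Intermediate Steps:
B(s) = 3/(-3 + s**2)
278*B(5) = 278*(3/(-3 + 5**2)) = 278*(3/(-3 + 25)) = 278*(3/22) = 417/11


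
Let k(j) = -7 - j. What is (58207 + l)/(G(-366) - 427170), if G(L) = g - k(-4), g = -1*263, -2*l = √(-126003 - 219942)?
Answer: -58207/427430 + I*√345945/854860 ≈ -0.13618 + 0.00068803*I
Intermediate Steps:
l = -I*√345945/2 (l = -√(-126003 - 219942)/2 = -I*√345945/2 ≈ -294.09*I)
g = -263
G(L) = -260 (G(L) = -263 - (-7 - 1*(-4)) = -263 - (-7 + 4) = -263 - 1*(-3) = -263 + 3 = -260)
(58207 + l)/(G(-366) - 427170) = (58207 - I*√345945/2)/(-260 - 427170) = (58207 - I*√345945/2)/(-427430) = (58207 - I*√345945/2)*(-1/427430) = -58207/427430 + I*√345945/854860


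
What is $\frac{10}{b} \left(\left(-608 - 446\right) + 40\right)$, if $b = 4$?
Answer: $-2535$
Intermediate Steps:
$\frac{10}{b} \left(\left(-608 - 446\right) + 40\right) = \frac{10}{4} \left(\left(-608 - 446\right) + 40\right) = 10 \cdot \frac{1}{4} \left(-1054 + 40\right) = \frac{5}{2} \left(-1014\right) = -2535$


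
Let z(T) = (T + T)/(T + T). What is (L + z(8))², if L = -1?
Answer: 0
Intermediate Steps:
z(T) = 1 (z(T) = (2*T)/((2*T)) = (2*T)*(1/(2*T)) = 1)
(L + z(8))² = (-1 + 1)² = 0² = 0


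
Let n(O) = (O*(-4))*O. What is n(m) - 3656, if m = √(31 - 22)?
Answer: -3692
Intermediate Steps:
m = 3 (m = √9 = 3)
n(O) = -4*O² (n(O) = (-4*O)*O = -4*O²)
n(m) - 3656 = -4*3² - 3656 = -4*9 - 3656 = -36 - 3656 = -3692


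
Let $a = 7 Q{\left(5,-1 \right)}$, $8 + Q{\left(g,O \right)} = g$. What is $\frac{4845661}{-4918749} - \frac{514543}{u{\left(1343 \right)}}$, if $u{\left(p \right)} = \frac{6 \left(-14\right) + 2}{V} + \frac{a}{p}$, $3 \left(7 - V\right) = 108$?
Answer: $- \frac{98571799366893266}{538686634233} \approx -1.8299 \cdot 10^{5}$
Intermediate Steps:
$Q{\left(g,O \right)} = -8 + g$
$V = -29$ ($V = 7 - 36 = -29$)
$a = -21$ ($a = 7 \left(-8 + 5\right) = 7 \left(-3\right) = -21$)
$u{\left(p \right)} = \frac{82}{29} - \frac{21}{p}$ ($u{\left(p \right)} = \frac{6 \left(-14\right) + 2}{-29} - \frac{21}{p} = \left(-84 + 2\right) \left(- \frac{1}{29}\right) - \frac{21}{p} = \left(-82\right) \left(- \frac{1}{29}\right) - \frac{21}{p} = \frac{82}{29} - \frac{21}{p}$)
$\frac{4845661}{-4918749} - \frac{514543}{u{\left(1343 \right)}} = \frac{4845661}{-4918749} - \frac{514543}{\frac{82}{29} - \frac{21}{1343}} = 4845661 \left(- \frac{1}{4918749}\right) - \frac{514543}{\frac{82}{29} - \frac{21}{1343}} = - \frac{4845661}{4918749} - \frac{514543}{\frac{82}{29} - \frac{21}{1343}} = - \frac{4845661}{4918749} - \frac{514543}{\frac{109517}{38947}} = - \frac{4845661}{4918749} - \frac{20039906221}{109517} = - \frac{98571799366893266}{538686634233}$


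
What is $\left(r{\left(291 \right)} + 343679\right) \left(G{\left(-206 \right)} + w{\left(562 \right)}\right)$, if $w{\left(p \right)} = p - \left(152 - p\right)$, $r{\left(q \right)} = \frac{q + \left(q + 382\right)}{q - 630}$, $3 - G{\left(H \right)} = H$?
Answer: $\frac{137593842277}{339} \approx 4.0588 \cdot 10^{8}$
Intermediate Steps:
$G{\left(H \right)} = 3 - H$
$r{\left(q \right)} = \frac{382 + 2 q}{-630 + q}$ ($r{\left(q \right)} = \frac{q + \left(382 + q\right)}{-630 + q} = \frac{382 + 2 q}{-630 + q}$)
$w{\left(p \right)} = -152 + 2 p$ ($w{\left(p \right)} = p + \left(-152 + p\right) = -152 + 2 p$)
$\left(r{\left(291 \right)} + 343679\right) \left(G{\left(-206 \right)} + w{\left(562 \right)}\right) = \left(\frac{2 \left(191 + 291\right)}{-630 + 291} + 343679\right) \left(\left(3 - -206\right) + \left(-152 + 2 \cdot 562\right)\right) = \left(2 \frac{1}{-339} \cdot 482 + 343679\right) \left(\left(3 + 206\right) + \left(-152 + 1124\right)\right) = \left(2 \left(- \frac{1}{339}\right) 482 + 343679\right) \left(209 + 972\right) = \left(- \frac{964}{339} + 343679\right) 1181 = \frac{116506217}{339} \cdot 1181 = \frac{137593842277}{339}$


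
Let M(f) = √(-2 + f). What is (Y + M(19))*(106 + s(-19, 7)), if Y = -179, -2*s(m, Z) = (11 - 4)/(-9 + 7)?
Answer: -77149/4 + 431*√17/4 ≈ -18843.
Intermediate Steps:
s(m, Z) = 7/4 (s(m, Z) = -(11 - 4)/(2*(-9 + 7)) = -7/(2*(-2)) = -7*(-1)/(2*2) = -½*(-7/2) = 7/4)
(Y + M(19))*(106 + s(-19, 7)) = (-179 + √(-2 + 19))*(106 + 7/4) = (-179 + √17)*(431/4) = -77149/4 + 431*√17/4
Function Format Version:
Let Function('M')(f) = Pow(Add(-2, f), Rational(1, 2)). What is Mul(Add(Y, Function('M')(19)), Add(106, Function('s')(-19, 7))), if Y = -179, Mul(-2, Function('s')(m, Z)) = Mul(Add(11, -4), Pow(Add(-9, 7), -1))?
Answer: Add(Rational(-77149, 4), Mul(Rational(431, 4), Pow(17, Rational(1, 2)))) ≈ -18843.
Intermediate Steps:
Function('s')(m, Z) = Rational(7, 4) (Function('s')(m, Z) = Mul(Rational(-1, 2), Mul(Add(11, -4), Pow(Add(-9, 7), -1))) = Mul(Rational(-1, 2), Mul(7, Pow(-2, -1))) = Mul(Rational(-1, 2), Mul(7, Rational(-1, 2))) = Mul(Rational(-1, 2), Rational(-7, 2)) = Rational(7, 4))
Mul(Add(Y, Function('M')(19)), Add(106, Function('s')(-19, 7))) = Mul(Add(-179, Pow(Add(-2, 19), Rational(1, 2))), Add(106, Rational(7, 4))) = Mul(Add(-179, Pow(17, Rational(1, 2))), Rational(431, 4)) = Add(Rational(-77149, 4), Mul(Rational(431, 4), Pow(17, Rational(1, 2))))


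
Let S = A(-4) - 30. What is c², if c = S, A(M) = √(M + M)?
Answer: 892 - 120*I*√2 ≈ 892.0 - 169.71*I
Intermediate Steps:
A(M) = √2*√M (A(M) = √(2*M) = √2*√M)
S = -30 + 2*I*√2 (S = √2*√(-4) - 30 = √2*(2*I) - 30 = 2*I*√2 - 30 = -30 + 2*I*√2 ≈ -30.0 + 2.8284*I)
c = -30 + 2*I*√2 ≈ -30.0 + 2.8284*I
c² = (-30 + 2*I*√2)²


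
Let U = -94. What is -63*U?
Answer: 5922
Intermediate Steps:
-63*U = -63*(-94) = 5922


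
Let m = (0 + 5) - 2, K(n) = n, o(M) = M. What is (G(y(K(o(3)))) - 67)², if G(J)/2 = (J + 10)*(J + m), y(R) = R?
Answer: 7921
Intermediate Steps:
m = 3 (m = 5 - 2 = 3)
G(J) = 2*(3 + J)*(10 + J) (G(J) = 2*((J + 10)*(J + 3)) = 2*((10 + J)*(3 + J)) = 2*((3 + J)*(10 + J)) = 2*(3 + J)*(10 + J))
(G(y(K(o(3)))) - 67)² = ((60 + 2*3² + 26*3) - 67)² = ((60 + 2*9 + 78) - 67)² = ((60 + 18 + 78) - 67)² = (156 - 67)² = 89² = 7921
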